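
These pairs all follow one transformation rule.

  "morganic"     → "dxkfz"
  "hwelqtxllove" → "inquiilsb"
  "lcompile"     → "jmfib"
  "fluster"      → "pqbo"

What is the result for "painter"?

kqbo

The rule is to shift every letter 3 places backward in the alphabet (wrapping around), then delete the first 3 characters.
Working it through for "painter": intermediate "mxfkqbo", final "kqbo".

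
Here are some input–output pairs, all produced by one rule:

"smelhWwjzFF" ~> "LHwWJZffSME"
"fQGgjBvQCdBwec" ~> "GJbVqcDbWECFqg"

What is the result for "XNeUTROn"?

In each case the input is transformed by: move the first 3 characters to the end (rotate left by 3), then flip the case of every letter.
For "XNeUTROn" the result is "utroNxnE".

utroNxnE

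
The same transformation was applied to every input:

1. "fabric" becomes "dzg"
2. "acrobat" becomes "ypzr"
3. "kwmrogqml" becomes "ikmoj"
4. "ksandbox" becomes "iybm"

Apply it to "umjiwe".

Rule — shift every letter 2 places backward in the alphabet (wrapping around), then keep every other character starting from the first (positions 1st, 3rd, 5th, ...).
Applying both steps to "umjiwe": "skhguc", then "shu".

shu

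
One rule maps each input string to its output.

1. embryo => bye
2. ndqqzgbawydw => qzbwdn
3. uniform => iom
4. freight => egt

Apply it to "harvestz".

What's happening: move the first character to the end, then keep every other character starting from the second (positions 2nd, 4th, 6th, ...).
"harvestz" → "arvestzh" → "reth".

reth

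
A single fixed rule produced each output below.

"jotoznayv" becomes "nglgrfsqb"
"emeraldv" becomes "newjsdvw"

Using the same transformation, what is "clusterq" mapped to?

The rule is to swap the first and last characters, then shift every letter 8 places backward in the alphabet (wrapping around).
On "clusterq": the first step gives "qlusterc", and the second then gives "idmklwju".
(Check on "jotoznayv": → "votoznayj" → "nglgrfsqb" ✓)

idmklwju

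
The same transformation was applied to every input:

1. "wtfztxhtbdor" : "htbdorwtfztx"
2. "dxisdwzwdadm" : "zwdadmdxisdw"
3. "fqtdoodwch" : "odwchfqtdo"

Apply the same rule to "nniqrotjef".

Looking at the pairs, the operation is to swap the front and back halves of the string.
For "nniqrotjef" the result is "otjefnniqr".

otjefnniqr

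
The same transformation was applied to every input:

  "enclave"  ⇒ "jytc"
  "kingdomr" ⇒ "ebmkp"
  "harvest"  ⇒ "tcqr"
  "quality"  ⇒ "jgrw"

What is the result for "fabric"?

pga

Each output is the input with this applied: shift every letter 2 places backward in the alphabet (wrapping around), then delete the first 3 characters.
"fabric" → "dyzpga" → "pga".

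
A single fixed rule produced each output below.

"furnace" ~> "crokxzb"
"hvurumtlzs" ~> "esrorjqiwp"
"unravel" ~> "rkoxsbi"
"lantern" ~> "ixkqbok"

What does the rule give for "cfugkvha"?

zcrdhsex

In each case the input is transformed by: shift every letter 3 places backward in the alphabet (wrapping around).
Doing the same to "cfugkvha": "zcrdhsex".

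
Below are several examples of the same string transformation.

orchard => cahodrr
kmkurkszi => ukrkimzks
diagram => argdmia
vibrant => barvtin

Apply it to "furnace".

The rule is to take characters alternately from the front and the back (1st, last, 2nd, 2nd-last, ...), then move the last 3 characters to the front (rotate right by 3).
"furnace" → "feucran" → "ranfeuc".

ranfeuc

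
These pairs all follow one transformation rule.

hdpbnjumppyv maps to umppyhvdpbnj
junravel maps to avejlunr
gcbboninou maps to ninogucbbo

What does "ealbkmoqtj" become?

moqtejalbk

Rule — swap the first and last characters, then swap the front and back halves of the string.
"ealbkmoqtj" → "jalbkmoqte" → "moqtejalbk".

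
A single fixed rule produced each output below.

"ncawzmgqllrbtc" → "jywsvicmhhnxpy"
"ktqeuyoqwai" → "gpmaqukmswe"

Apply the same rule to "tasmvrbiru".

pwoirnxenq

Looking at the pairs, the operation is to shift every letter 4 places backward in the alphabet (wrapping around).
On "tasmvrbiru" that produces "pwoirnxenq".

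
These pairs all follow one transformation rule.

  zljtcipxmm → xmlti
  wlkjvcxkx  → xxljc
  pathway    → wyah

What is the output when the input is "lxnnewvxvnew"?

In each case the input is transformed by: move the last 3 characters to the front (rotate right by 3), then keep every other character starting from the first (positions 1st, 3rd, 5th, ...).
Working it through for "lxnnewvxvnew": intermediate "newlxnnewvxv", final "nwxnwx".

nwxnwx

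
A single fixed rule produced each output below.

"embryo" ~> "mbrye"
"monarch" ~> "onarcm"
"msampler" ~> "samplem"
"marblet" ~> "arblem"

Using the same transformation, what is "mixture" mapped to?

Each output is the input with this applied: delete the last character, then move the first character to the end.
"mixture" → "mixtur" → "ixturm".

ixturm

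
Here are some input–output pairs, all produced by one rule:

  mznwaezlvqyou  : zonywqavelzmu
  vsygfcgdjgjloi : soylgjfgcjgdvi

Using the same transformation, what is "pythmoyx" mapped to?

The rule is to take characters alternately from the front and the back (1st, last, 2nd, 2nd-last, ...), then move the first 2 characters to the end (rotate left by 2).
Applying both steps to "pythmoyx": "pxyytohm", then "yytohmpx".
(Check on "vsygfcgdjgjloi": → "visoylgjfgcjgd" → "soylgjfgcjgdvi" ✓)

yytohmpx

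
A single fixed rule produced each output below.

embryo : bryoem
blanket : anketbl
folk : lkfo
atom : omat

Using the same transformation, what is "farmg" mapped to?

Looking at the pairs, the operation is to move the first 2 characters to the end (rotate left by 2).
Doing the same to "farmg": "rmgfa".

rmgfa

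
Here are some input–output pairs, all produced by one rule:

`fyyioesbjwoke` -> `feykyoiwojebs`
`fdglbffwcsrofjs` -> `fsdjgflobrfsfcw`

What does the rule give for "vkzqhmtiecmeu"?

vukezmqchemit

What's happening: take characters alternately from the front and the back (1st, last, 2nd, 2nd-last, ...).
"vkzqhmtiecmeu" → "vukezmqchemit".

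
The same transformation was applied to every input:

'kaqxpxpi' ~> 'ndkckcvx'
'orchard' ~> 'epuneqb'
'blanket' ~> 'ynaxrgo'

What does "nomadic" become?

bznqvpa

Rule — shift every letter 13 places forward in the alphabet (wrapping around) — i.e. ROT13, then move the first character to the end.
Starting from "nomadic": after the first operation, "abznqvp"; after the second, "bznqvpa".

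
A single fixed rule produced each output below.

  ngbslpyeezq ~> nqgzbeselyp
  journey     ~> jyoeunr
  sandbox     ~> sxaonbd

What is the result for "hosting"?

What's happening: take characters alternately from the front and the back (1st, last, 2nd, 2nd-last, ...).
"hosting" → "hgonsit".

hgonsit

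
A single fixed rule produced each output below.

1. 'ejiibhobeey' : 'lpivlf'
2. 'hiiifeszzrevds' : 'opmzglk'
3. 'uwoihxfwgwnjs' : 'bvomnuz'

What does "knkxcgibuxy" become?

rrjpbf

Each output is the input with this applied: shift every letter 7 places forward in the alphabet (wrapping around), then keep every other character starting from the first (positions 1st, 3rd, 5th, ...).
For "knkxcgibuxy" the result is "rrjpbf".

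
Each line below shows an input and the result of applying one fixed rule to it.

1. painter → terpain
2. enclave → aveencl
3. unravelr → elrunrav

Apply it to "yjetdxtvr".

Each output is the input with this applied: move the last 3 characters to the front (rotate right by 3).
On "yjetdxtvr" that produces "tvryjetdx".

tvryjetdx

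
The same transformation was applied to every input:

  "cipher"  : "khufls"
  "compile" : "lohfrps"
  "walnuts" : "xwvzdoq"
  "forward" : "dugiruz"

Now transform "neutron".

urqqhxw

The transformation: shift every letter 3 places forward in the alphabet (wrapping around), then move the last 3 characters to the front (rotate right by 3).
On "neutron" that produces "urqqhxw".
(Check on "cipher": → "flskhu" → "khufls" ✓)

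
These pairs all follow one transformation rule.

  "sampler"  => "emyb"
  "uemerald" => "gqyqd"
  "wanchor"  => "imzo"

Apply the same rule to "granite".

sdmz

The rule is to shift every letter 12 places forward in the alphabet (wrapping around), then delete the last 3 characters.
Applying both steps to "granite": "sdmzufq", then "sdmz".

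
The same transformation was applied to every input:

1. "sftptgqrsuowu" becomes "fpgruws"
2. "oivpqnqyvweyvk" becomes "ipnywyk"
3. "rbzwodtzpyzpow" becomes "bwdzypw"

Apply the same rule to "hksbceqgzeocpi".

Rule — move the first character to the end, then keep every other character starting from the first (positions 1st, 3rd, 5th, ...).
"hksbceqgzeocpi" → "ksbceqgzeocpih" → "kbegeci".
(Check on "rbzwodtzpyzpow": → "bzwodtzpyzpowr" → "bwdzypw" ✓)

kbegeci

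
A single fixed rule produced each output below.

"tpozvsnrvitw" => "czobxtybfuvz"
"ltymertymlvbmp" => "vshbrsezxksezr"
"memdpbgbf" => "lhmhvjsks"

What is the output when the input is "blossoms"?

ysuyyurh

Looking at the pairs, the operation is to shift every letter 6 places forward in the alphabet (wrapping around), then reverse the string.
Working it through for "blossoms": intermediate "hruyyusy", final "ysuyyurh".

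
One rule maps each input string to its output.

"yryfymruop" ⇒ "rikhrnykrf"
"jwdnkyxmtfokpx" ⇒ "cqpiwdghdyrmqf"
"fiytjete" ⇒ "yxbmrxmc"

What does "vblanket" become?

omuxedtg

The pattern: take characters alternately from the front and the back (1st, last, 2nd, 2nd-last, ...), then shift every letter 7 places backward in the alphabet (wrapping around).
Starting from "vblanket": after the first operation, "vtbelkan"; after the second, "omuxedtg".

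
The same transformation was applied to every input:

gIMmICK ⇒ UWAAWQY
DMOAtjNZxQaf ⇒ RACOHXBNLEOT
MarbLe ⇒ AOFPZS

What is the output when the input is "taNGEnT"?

HOBUSBH

What's happening: shift every letter 12 places backward in the alphabet (wrapping around), then convert every letter to uppercase.
Starting from "taNGEnT": after the first operation, "hoBUSbH"; after the second, "HOBUSBH".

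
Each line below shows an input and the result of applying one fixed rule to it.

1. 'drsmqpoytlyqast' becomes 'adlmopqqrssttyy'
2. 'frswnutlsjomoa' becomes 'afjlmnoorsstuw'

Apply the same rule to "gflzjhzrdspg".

dfgghjlprszz

The pattern: sort the characters into alphabetical order.
Doing the same to "gflzjhzrdspg": "dfgghjlprszz".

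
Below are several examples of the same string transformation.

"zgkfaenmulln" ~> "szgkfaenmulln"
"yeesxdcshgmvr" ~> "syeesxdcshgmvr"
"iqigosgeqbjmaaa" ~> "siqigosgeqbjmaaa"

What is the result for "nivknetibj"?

snivknetibj

The transformation: prepend "s".
Doing the same to "nivknetibj": "snivknetibj".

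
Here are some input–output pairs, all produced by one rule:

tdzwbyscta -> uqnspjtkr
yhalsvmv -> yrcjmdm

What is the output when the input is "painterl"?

Each output is the input with this applied: shift every letter 9 places backward in the alphabet (wrapping around), then delete the first character.
Starting from "painterl": after the first operation, "grzekvic"; after the second, "rzekvic".

rzekvic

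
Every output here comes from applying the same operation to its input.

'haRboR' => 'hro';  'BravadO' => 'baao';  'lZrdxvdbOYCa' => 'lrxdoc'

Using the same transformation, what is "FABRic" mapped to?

fbi

Each output is the input with this applied: keep every other character starting from the first (positions 1st, 3rd, 5th, ...), then convert every letter to lowercase.
Working it through for "FABRic": intermediate "FBi", final "fbi".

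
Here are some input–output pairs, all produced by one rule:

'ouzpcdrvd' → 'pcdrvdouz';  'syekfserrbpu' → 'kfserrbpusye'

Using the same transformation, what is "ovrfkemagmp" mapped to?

fkemagmpovr

The rule is to move the first 3 characters to the end (rotate left by 3).
On "ovrfkemagmp" that produces "fkemagmpovr".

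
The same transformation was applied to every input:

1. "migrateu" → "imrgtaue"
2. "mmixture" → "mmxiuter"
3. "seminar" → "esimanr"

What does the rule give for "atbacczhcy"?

taabcchzyc

Each output is the input with this applied: swap each adjacent pair of characters (1↔2, 3↔4, ...).
"atbacczhcy" → "taabcchzyc".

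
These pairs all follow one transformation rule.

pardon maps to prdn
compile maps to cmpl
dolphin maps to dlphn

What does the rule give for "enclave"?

nclv

The transformation: remove every vowel.
"enclave" → "nclv".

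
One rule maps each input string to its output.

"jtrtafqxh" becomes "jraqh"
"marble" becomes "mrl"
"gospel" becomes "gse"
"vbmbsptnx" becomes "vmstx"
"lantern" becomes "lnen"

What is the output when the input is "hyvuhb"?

The transformation: keep every other character starting from the first (positions 1st, 3rd, 5th, ...).
Applying that to "hyvuhb" gives "hvh".

hvh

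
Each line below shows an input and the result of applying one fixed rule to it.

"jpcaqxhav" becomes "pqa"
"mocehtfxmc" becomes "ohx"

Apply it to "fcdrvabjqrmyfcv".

cvjmc

The transformation: keep one character in every 3, starting at position 2 (positions 2nd, 5th, 8th, ...).
Doing the same to "fcdrvabjqrmyfcv": "cvjmc".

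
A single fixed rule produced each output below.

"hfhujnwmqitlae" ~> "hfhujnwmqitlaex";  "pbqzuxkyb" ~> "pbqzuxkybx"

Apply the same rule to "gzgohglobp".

gzgohglobpx

What's happening: append "x".
Applying that to "gzgohglobp" gives "gzgohglobpx".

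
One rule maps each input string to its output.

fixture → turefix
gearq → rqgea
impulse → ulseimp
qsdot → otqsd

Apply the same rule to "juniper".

The transformation: move the first 3 characters to the end (rotate left by 3).
"juniper" → "iperjun".

iperjun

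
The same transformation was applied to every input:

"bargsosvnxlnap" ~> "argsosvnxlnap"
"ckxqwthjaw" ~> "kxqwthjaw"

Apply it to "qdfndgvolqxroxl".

What's happening: delete the first character.
So "qdfndgvolqxroxl" becomes "dfndgvolqxroxl".

dfndgvolqxroxl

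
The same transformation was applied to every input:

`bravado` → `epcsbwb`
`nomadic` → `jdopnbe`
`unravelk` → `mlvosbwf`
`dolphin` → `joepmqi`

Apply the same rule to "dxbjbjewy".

xzeyckckf

Rule — move the last 2 characters to the front (rotate right by 2), then shift every letter 1 place forward in the alphabet (wrapping around).
Applying both steps to "dxbjbjewy": "wydxbjbje", then "xzeyckckf".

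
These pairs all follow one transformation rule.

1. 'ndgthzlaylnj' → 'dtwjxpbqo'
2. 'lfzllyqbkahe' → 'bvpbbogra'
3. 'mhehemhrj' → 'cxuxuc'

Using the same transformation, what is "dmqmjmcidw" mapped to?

The rule is to shift every letter 10 places backward in the alphabet (wrapping around), then delete the last 3 characters.
On "dmqmjmcidw" that produces "tcgczcs".

tcgczcs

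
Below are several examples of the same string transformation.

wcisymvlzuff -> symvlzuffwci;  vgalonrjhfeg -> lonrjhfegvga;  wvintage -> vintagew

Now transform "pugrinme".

ugrinmep

Each output is the input with this applied: move the last 3 characters to the front (rotate right by 3), then swap the front and back halves of the string.
On "pugrinme": the first step gives "nmepugri", and the second then gives "ugrinmep".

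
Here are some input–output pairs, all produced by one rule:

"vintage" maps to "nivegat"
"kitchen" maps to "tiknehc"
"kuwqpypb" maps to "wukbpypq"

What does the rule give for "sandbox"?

nasxobd

In each case the input is transformed by: move the first 3 characters to the end (rotate left by 3), then reverse the string.
On "sandbox": the first step gives "dboxsan", and the second then gives "nasxobd".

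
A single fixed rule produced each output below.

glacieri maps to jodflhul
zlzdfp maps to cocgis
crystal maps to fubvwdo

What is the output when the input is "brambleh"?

eudpeohk

Looking at the pairs, the operation is to shift every letter 3 places forward in the alphabet (wrapping around).
Applying that to "brambleh" gives "eudpeohk".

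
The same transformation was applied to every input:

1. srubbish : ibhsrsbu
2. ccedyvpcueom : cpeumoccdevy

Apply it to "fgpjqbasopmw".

sapowmgfjpbq

Looking at the pairs, the operation is to swap the front and back halves of the string, then swap each adjacent pair of characters (1↔2, 3↔4, ...).
Applying that to "fgpjqbasopmw" gives "sapowmgfjpbq".
(Check on "ccedyvpcueom": → "pcueomccedyv" → "cpeumoccdevy" ✓)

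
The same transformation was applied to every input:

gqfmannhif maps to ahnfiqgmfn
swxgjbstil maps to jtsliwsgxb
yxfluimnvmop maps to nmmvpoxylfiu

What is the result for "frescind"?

icdnrfse

Looking at the pairs, the operation is to swap each adjacent pair of characters (1↔2, 3↔4, ...), then swap the front and back halves of the string.
On "frescind": the first step gives "rfseicdn", and the second then gives "icdnrfse".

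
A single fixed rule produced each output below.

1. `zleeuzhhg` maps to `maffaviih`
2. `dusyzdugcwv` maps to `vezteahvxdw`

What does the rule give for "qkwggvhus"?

lrhxwhvit

Each output is the input with this applied: swap each adjacent pair of characters (1↔2, 3↔4, ...), then shift every letter 1 place forward in the alphabet (wrapping around).
Doing the same to "qkwggvhus": "lrhxwhvit".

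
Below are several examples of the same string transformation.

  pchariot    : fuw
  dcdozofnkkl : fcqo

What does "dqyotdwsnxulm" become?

twvx

Rule — shift every letter 3 places forward in the alphabet (wrapping around), then keep one character in every 3, starting at position 2 (positions 2nd, 5th, 8th, ...).
"dqyotdwsnxulm" → "twvx".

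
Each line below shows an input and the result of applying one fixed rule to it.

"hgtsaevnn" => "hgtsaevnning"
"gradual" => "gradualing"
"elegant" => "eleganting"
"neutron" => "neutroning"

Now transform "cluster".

clustering

What's happening: append "ing".
Doing the same to "cluster": "clustering".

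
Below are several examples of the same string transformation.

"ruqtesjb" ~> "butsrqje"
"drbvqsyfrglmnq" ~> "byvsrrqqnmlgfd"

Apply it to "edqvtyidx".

The rule is to sort the characters into reverse alphabetical order, then move the last character to the front.
On "edqvtyidx": the first step gives "yxvtqiedd", and the second then gives "dyxvtqied".
(Check on "ruqtesjb": → "utsrqjeb" → "butsrqje" ✓)

dyxvtqied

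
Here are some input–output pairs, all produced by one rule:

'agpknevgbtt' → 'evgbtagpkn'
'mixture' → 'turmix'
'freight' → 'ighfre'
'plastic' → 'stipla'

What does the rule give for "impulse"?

ulsimp

In each case the input is transformed by: delete the last character, then swap the front and back halves of the string.
For "impulse" the result is "ulsimp".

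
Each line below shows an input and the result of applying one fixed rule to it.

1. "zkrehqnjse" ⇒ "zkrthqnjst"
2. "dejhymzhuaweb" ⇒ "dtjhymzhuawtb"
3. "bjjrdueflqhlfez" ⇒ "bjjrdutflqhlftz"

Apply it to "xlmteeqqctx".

Rule — replace every "e" with "t".
So "xlmteeqqctx" becomes "xlmtttqqctx".

xlmtttqqctx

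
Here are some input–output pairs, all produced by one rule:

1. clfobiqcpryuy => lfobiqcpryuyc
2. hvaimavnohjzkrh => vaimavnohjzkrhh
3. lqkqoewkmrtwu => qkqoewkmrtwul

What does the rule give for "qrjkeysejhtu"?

The transformation: move the first character to the end.
So "qrjkeysejhtu" becomes "rjkeysejhtuq".

rjkeysejhtuq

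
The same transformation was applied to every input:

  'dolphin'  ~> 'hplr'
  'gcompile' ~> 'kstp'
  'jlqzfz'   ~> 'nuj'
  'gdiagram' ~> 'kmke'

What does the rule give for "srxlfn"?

wbj

Each output is the input with this applied: shift every letter 4 places forward in the alphabet (wrapping around), then keep every other character starting from the first (positions 1st, 3rd, 5th, ...).
Starting from "srxlfn": after the first operation, "wvbpjr"; after the second, "wbj".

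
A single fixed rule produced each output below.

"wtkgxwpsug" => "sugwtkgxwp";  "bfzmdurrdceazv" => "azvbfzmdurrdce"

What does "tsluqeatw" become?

In each case the input is transformed by: move the last 3 characters to the front (rotate right by 3).
So "tsluqeatw" becomes "atwtsluqe".

atwtsluqe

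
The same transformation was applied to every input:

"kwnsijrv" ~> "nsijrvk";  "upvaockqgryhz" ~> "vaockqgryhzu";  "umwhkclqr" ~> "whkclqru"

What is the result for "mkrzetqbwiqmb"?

The transformation: move the first 2 characters to the end (rotate left by 2), then delete the last character.
For "mkrzetqbwiqmb", step one produces "rzetqbwiqmbmk"; step two turns that into "rzetqbwiqmbm".

rzetqbwiqmbm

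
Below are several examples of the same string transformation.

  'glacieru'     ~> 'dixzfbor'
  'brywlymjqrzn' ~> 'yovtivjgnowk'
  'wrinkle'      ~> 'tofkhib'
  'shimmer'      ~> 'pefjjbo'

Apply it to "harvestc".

The transformation: shift every letter 3 places backward in the alphabet (wrapping around).
So "harvestc" becomes "exosbpqz".

exosbpqz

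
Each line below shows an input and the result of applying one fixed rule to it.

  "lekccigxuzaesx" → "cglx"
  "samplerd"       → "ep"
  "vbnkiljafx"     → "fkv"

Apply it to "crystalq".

Looking at the pairs, the operation is to sort the characters into alphabetical order, then keep one character in every 3, starting at position 3 (positions 3rd, 6th, 9th, ...).
Working it through for "crystalq": intermediate "aclqrsty", final "ls".
(Check on "samplerd": → "adelmprs" → "ep" ✓)

ls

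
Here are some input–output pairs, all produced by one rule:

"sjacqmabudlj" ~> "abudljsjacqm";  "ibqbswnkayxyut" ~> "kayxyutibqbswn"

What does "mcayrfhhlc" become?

fhhlcmcayr

In each case the input is transformed by: swap the front and back halves of the string.
Doing the same to "mcayrfhhlc": "fhhlcmcayr".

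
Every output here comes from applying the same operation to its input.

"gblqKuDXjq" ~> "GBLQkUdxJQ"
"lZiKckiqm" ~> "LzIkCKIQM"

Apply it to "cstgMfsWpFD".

CSTGmFSwPfd

Each output is the input with this applied: flip the case of every letter.
"cstgMfsWpFD" → "CSTGmFSwPfd".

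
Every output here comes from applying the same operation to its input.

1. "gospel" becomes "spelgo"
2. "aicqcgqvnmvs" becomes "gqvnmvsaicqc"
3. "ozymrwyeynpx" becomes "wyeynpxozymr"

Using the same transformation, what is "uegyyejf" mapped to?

The rule is to swap the front and back halves of the string, then move the last character to the front.
"uegyyejf" → "yejfuegy" → "yyejfueg".

yyejfueg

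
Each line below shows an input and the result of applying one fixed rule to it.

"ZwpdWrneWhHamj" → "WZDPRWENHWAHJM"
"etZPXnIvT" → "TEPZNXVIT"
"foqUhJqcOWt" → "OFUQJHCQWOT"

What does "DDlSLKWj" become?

The rule is to swap each adjacent pair of characters (1↔2, 3↔4, ...), then convert every letter to uppercase.
Starting from "DDlSLKWj": after the first operation, "DDSlKLjW"; after the second, "DDSLKLJW".

DDSLKLJW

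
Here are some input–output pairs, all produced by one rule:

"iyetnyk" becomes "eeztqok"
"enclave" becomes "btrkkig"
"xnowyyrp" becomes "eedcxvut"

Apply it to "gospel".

The rule is to sort the characters into reverse alphabetical order, then shift every letter 6 places forward in the alphabet (wrapping around).
So "gospel" becomes "yvurmk".

yvurmk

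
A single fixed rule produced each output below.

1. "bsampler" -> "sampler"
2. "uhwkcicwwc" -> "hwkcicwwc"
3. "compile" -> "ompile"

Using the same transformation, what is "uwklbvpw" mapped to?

The rule is to delete the first character.
Applying that to "uwklbvpw" gives "wklbvpw".

wklbvpw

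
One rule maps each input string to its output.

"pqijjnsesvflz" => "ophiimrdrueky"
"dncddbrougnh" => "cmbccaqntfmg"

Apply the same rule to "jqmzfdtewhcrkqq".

iplyecsdvgbqjpp

In each case the input is transformed by: shift every letter 1 place backward in the alphabet (wrapping around).
For "jqmzfdtewhcrkqq" the result is "iplyecsdvgbqjpp".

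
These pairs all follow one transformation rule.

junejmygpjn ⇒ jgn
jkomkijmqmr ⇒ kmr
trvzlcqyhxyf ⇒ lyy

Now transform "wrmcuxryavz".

uyz

Each output is the input with this applied: delete the first 2 characters, then keep one character in every 3, starting at position 3 (positions 3rd, 6th, 9th, ...).
For "wrmcuxryavz", step one produces "mcuxryavz"; step two turns that into "uyz".
(Check on "jkomkijmqmr": → "omkijmqmr" → "kmr" ✓)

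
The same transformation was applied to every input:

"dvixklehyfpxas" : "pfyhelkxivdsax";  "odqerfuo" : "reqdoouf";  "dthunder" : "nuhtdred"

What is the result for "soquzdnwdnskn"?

The rule is to move the last 3 characters to the front (rotate right by 3), then reverse the string.
Working it through for "soquzdnwdnskn": intermediate "sknsoquzdnwdn", final "ndwndzuqosnks".

ndwndzuqosnks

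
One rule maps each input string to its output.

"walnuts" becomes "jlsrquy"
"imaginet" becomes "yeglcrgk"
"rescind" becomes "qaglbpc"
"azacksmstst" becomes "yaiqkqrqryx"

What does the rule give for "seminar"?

kglypqc

What's happening: shift every letter 2 places backward in the alphabet (wrapping around), then move the first 2 characters to the end (rotate left by 2).
Applying that to "seminar" gives "kglypqc".
(Check on "azacksmstst": → "yxyaiqkqrqr" → "yaiqkqrqryx" ✓)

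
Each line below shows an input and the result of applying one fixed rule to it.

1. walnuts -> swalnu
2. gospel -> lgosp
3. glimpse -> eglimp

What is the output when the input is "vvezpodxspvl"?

The rule is to move the last character to the front, then delete the last character.
Applying both steps to "vvezpodxspvl": "lvvezpodxspv", then "lvvezpodxsp".

lvvezpodxsp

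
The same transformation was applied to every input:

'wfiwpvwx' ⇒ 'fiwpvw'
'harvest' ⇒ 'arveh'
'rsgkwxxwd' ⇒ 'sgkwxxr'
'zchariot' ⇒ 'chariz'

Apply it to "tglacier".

The pattern: delete the last 2 characters, then move the first character to the end.
On "tglacier": the first step gives "tglaci", and the second then gives "glacit".

glacit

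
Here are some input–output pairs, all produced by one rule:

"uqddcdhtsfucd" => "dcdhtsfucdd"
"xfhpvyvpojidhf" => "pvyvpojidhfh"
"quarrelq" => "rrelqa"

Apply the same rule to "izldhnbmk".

The transformation: delete the first 2 characters, then move the first character to the end.
"izldhnbmk" → "dhnbmkl".

dhnbmkl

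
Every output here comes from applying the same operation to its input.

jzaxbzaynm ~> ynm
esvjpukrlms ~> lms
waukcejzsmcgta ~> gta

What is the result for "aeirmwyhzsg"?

What's happening: keep only the last 3 characters.
On "aeirmwyhzsg" that produces "zsg".

zsg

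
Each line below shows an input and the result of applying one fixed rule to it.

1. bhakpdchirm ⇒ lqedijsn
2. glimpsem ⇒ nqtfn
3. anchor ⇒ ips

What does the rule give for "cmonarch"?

obsdi

Rule — shift every letter 1 place forward in the alphabet (wrapping around), then delete the first 3 characters.
Starting from "cmonarch": after the first operation, "dnpobsdi"; after the second, "obsdi".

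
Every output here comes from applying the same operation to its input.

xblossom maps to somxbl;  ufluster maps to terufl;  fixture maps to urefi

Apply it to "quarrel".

Rule — move the last 3 characters to the front (rotate right by 3), then delete the last 2 characters.
For "quarrel", step one produces "relquar"; step two turns that into "relqu".

relqu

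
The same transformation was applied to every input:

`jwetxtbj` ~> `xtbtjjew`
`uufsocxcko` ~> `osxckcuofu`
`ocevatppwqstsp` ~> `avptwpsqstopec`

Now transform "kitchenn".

hcneknti

The pattern: move the first 3 characters to the end (rotate left by 3), then swap each adjacent pair of characters (1↔2, 3↔4, ...).
On "kitchenn" that produces "hcneknti".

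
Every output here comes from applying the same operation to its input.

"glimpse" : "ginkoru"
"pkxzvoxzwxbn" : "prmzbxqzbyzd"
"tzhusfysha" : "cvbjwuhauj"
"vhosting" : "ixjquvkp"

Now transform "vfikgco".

The rule is to move the last character to the front, then shift every letter 2 places forward in the alphabet (wrapping around).
Applying that to "vfikgco" gives "qxhkmie".

qxhkmie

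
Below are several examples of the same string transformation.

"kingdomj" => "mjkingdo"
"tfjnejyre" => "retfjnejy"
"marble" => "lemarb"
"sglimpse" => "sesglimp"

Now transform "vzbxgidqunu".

The pattern: move the last 2 characters to the front (rotate right by 2).
Applying that to "vzbxgidqunu" gives "nuvzbxgidqu".

nuvzbxgidqu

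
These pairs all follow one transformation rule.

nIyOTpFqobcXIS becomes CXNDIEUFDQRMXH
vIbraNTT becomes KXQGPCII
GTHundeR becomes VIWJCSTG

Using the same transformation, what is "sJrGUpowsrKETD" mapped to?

HYGVJEDLHGZTIS

What's happening: shift every letter 11 places backward in the alphabet (wrapping around), then convert every letter to uppercase.
For "sJrGUpowsrKETD", step one produces "hYgVJedlhgZTIS"; step two turns that into "HYGVJEDLHGZTIS".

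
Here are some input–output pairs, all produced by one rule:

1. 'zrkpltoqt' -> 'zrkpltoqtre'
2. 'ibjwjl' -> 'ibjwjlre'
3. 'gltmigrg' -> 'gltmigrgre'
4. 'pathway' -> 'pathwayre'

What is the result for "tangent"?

tangentre

The transformation: append "re".
For "tangent" the result is "tangentre".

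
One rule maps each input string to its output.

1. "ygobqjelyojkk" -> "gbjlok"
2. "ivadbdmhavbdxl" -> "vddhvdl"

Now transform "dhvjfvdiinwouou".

hjvinoo

Rule — keep every other character starting from the second (positions 2nd, 4th, 6th, ...).
"dhvjfvdiinwouou" → "hjvinoo".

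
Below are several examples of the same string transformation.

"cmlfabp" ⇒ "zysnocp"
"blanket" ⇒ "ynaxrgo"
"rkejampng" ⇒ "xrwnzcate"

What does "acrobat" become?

pebongn

The pattern: move the first character to the end, then shift every letter 13 places forward in the alphabet (wrapping around) — i.e. ROT13.
"acrobat" → "crobata" → "pebongn".
(Check on "rkejampng": → "kejampngr" → "xrwnzcate" ✓)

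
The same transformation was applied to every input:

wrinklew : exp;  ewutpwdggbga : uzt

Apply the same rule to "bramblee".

exx

Looking at the pairs, the operation is to shift every letter 7 places backward in the alphabet (wrapping around), then keep only the last 3 characters.
Starting from "bramblee": after the first operation, "uktfuexx"; after the second, "exx".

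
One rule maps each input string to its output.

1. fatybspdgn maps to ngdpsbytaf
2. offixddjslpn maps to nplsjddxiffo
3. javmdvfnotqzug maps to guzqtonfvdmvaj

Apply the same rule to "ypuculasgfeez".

zeefgsalucupy

The rule is to reverse the string.
"ypuculasgfeez" → "zeefgsalucupy".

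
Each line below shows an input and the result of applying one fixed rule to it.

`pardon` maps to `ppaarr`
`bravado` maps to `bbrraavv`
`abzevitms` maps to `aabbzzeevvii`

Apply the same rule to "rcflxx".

rrccff

Each output is the input with this applied: delete the last 3 characters, then double every character.
On "rcflxx": the first step gives "rcf", and the second then gives "rrccff".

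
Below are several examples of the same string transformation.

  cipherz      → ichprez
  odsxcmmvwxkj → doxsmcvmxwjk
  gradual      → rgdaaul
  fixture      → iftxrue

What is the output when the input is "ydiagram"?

dyairgma

What's happening: swap each adjacent pair of characters (1↔2, 3↔4, ...).
On "ydiagram" that produces "dyairgma".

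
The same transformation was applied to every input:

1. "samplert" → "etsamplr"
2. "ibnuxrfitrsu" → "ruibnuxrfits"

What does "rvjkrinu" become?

iurvjkrn

Rule — move the last 2 characters to the front (rotate right by 2), then swap the first and last characters.
Applying both steps to "rvjkrinu": "nurvjkri", then "iurvjkrn".
(Check on "samplert": → "rtsample" → "etsamplr" ✓)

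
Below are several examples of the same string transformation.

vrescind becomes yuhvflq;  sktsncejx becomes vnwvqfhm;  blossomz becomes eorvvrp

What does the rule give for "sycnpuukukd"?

vbfqsxxnxn

The rule is to shift every letter 3 places forward in the alphabet (wrapping around), then delete the last character.
Applying both steps to "sycnpuukukd": "vbfqsxxnxng", then "vbfqsxxnxn".
(Check on "blossomz": → "eorvvrpc" → "eorvvrp" ✓)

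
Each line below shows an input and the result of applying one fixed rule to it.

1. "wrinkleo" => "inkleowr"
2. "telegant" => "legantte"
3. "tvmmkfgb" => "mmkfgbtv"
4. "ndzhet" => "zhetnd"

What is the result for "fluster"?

usterfl

In each case the input is transformed by: move the first 2 characters to the end (rotate left by 2).
Doing the same to "fluster": "usterfl".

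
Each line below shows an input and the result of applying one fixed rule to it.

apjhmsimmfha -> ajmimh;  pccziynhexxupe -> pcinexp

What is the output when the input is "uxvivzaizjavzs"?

In each case the input is transformed by: keep every other character starting from the first (positions 1st, 3rd, 5th, ...).
On "uxvivzaizjavzs" that produces "uvvazaz".

uvvazaz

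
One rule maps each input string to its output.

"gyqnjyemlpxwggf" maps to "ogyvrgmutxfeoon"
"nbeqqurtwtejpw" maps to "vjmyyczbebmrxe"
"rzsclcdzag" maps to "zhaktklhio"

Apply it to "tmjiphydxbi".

Each output is the input with this applied: shift every letter 8 places forward in the alphabet (wrapping around).
On "tmjiphydxbi" that produces "burqxpglfjq".

burqxpglfjq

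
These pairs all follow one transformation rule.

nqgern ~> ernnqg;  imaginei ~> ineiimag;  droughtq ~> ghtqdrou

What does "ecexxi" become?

xxiece

Looking at the pairs, the operation is to swap the front and back halves of the string.
For "ecexxi" the result is "xxiece".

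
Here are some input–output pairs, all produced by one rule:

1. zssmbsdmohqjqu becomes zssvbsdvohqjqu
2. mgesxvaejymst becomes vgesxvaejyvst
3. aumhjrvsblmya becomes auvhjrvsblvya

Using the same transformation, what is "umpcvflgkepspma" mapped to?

uvpcvflgkepspva

The transformation: replace every "m" with "v".
Applying that to "umpcvflgkepspma" gives "uvpcvflgkepspva".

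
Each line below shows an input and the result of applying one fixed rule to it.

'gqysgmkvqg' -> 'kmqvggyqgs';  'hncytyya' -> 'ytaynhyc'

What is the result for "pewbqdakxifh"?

kaixhfepbwdq

The rule is to swap the front and back halves of the string, then swap each adjacent pair of characters (1↔2, 3↔4, ...).
Applying both steps to "pewbqdakxifh": "akxifhpewbqd", then "kaixhfepbwdq".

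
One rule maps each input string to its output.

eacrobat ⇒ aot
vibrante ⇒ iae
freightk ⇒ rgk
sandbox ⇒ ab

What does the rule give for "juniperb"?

The pattern: keep one character in every 3, starting at position 2 (positions 2nd, 5th, 8th, ...).
So "juniperb" becomes "upb".

upb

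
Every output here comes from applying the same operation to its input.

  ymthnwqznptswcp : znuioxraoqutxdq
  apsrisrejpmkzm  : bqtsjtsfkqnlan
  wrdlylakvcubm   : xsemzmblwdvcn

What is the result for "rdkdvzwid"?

selewaxje

Looking at the pairs, the operation is to shift every letter 1 place forward in the alphabet (wrapping around).
For "rdkdvzwid" the result is "selewaxje".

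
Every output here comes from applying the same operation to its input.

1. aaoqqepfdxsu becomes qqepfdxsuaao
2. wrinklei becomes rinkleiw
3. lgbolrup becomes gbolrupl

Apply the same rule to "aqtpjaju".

qtpjajua

What's happening: swap the front and back halves of the string, then move the last 3 characters to the front (rotate right by 3).
Doing the same to "aqtpjaju": "qtpjajua".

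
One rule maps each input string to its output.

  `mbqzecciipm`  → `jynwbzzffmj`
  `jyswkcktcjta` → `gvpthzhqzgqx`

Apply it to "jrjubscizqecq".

gogrypzfwnbzn

Each output is the input with this applied: shift every letter 3 places backward in the alphabet (wrapping around).
"jrjubscizqecq" → "gogrypzfwnbzn".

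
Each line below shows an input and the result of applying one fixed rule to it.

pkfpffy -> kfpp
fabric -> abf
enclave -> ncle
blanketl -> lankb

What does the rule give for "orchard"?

In each case the input is transformed by: delete the last 3 characters, then move the first character to the end.
Applying both steps to "orchard": "orch", then "rcho".

rcho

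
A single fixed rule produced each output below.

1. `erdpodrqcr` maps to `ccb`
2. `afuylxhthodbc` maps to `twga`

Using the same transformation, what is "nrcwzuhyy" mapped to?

btx

What's happening: shift every letter 1 place backward in the alphabet (wrapping around), then keep one character in every 3, starting at position 3 (positions 3rd, 6th, 9th, ...).
"nrcwzuhyy" → "mqbvytgxx" → "btx".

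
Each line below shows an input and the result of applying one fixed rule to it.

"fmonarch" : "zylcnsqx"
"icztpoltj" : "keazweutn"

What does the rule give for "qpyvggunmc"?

What's happening: move the first 2 characters to the end (rotate left by 2), then shift every letter 11 places forward in the alphabet (wrapping around).
Applying that to "qpyvggunmc" gives "jgrrfyxnba".

jgrrfyxnba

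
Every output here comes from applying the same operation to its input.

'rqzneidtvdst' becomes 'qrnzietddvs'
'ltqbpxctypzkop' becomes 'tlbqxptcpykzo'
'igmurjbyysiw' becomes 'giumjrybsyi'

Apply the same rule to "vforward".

fvroawr

Rule — delete the last character, then swap each adjacent pair of characters (1↔2, 3↔4, ...).
On "vforward": the first step gives "vforwar", and the second then gives "fvroawr".
(Check on "rqzneidtvdst": → "rqzneidtvds" → "qrnzietddvs" ✓)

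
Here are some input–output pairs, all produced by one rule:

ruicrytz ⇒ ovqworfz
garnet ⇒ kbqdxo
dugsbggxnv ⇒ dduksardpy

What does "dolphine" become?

efkbalim

Looking at the pairs, the operation is to shift every letter 3 places backward in the alphabet (wrapping around), then swap the front and back halves of the string.
Working it through for "dolphine": intermediate "alimefkb", final "efkbalim".
(Check on "dugsbggxnv": → "ardpydduks" → "dduksardpy" ✓)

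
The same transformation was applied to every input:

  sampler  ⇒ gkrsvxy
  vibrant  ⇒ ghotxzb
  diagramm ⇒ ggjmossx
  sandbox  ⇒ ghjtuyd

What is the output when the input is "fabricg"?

Looking at the pairs, the operation is to sort the characters into alphabetical order, then shift every letter 6 places forward in the alphabet (wrapping around).
"fabricg" → "abcfgir" → "ghilmox".

ghilmox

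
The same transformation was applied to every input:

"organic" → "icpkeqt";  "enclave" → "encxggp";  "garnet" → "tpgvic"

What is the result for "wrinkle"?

The rule is to move the first 2 characters to the end (rotate left by 2), then shift every letter 2 places forward in the alphabet (wrapping around).
Applying both steps to "wrinkle": "inklewr", then "kpmngyt".
(Check on "enclave": → "claveen" → "encxggp" ✓)

kpmngyt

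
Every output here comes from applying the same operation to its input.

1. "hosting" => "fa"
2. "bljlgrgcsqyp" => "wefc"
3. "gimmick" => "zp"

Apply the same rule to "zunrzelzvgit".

arig

The transformation: keep one character in every 3, starting at position 3 (positions 3rd, 6th, 9th, ...), then shift every letter 13 places forward in the alphabet (wrapping around) — i.e. ROT13.
For "zunrzelzvgit", step one produces "nevt"; step two turns that into "arig".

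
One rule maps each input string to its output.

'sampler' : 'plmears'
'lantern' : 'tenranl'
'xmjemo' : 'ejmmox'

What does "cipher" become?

hpeirc

Rule — take characters alternately from the front and the back (1st, last, 2nd, 2nd-last, ...), then reverse the string.
For "cipher", step one produces "crieph"; step two turns that into "hpeirc".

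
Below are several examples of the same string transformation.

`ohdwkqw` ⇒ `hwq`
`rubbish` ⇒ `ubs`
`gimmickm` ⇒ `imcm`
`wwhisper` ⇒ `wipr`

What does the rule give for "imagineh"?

Rule — keep every other character starting from the second (positions 2nd, 4th, 6th, ...).
"imagineh" → "mgnh".

mgnh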